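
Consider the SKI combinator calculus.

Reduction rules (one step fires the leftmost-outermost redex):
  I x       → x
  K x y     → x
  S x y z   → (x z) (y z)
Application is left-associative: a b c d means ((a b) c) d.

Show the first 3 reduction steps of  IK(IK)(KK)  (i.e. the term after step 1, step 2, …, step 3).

  start: IK(IK)(KK)
  [1] K(IK)(KK)
  [2] IK
  [3] K

Answer: after 3 steps: K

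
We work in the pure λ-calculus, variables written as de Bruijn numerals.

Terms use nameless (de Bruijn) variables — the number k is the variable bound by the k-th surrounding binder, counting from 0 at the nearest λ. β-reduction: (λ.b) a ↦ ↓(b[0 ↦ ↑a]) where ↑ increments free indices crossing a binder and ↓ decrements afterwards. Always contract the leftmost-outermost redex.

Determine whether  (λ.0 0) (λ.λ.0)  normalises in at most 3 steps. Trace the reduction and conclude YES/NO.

Answer: YES — reaches normal form λ.0 in 2 ≤ 3 steps

Working:
  start: (λ.0 0) (λ.λ.0)
  step 1: (λ.λ.0) (λ.λ.0)
  step 2: λ.0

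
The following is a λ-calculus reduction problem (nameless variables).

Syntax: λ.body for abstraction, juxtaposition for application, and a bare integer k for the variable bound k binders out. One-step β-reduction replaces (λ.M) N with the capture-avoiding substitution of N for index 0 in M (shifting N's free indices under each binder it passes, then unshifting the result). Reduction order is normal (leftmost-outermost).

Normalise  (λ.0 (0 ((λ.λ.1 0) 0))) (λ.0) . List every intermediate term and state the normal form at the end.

  start: (λ.0 (0 ((λ.λ.1 0) 0))) (λ.0)
  step 1: (λ.0) ((λ.0) ((λ.λ.1 0) (λ.0)))
  step 2: (λ.0) ((λ.λ.1 0) (λ.0))
  step 3: (λ.λ.1 0) (λ.0)
  step 4: λ.(λ.0) 0
  step 5: λ.0

Answer: normal form = λ.0  (in 5 steps)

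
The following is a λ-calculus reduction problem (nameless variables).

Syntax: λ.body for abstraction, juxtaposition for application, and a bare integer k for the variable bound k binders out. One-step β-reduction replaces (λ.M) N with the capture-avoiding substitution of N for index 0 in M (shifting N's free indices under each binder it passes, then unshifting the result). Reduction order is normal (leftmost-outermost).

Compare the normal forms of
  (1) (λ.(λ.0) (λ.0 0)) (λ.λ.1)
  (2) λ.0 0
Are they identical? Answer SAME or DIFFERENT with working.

Term A:
  start: (λ.(λ.0) (λ.0 0)) (λ.λ.1)
  step 1: (λ.0) (λ.0 0)
  step 2: λ.0 0

Term B:
  start: λ.0 0

Answer: SAME — A ⇓ λ.0 0, B ⇓ λ.0 0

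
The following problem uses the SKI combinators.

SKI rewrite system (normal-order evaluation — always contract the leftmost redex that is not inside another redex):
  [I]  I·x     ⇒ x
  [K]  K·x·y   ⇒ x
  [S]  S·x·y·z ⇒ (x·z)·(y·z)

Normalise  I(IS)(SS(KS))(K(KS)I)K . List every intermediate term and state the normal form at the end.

Answer: normal form = S  (in 8 steps)

Derivation:
  start: I(IS)(SS(KS))(K(KS)I)K
  [1] IS(SS(KS))(K(KS)I)K
  [2] S(SS(KS))(K(KS)I)K
  [3] SS(KS)K(K(KS)IK)
  [4] SK(KSK)(K(KS)IK)
  [5] K(K(KS)IK)(KSK(K(KS)IK))
  [6] K(KS)IK
  [7] KSK
  [8] S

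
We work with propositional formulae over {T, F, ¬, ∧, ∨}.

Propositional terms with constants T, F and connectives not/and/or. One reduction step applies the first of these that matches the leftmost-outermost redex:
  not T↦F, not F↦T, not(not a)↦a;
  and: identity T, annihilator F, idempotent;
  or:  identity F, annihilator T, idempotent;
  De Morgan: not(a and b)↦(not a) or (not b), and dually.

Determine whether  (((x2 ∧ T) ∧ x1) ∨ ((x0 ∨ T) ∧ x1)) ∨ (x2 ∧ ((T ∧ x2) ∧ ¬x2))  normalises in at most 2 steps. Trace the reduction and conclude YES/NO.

Answer: NO — after 2 steps the term is ((x2 ∧ x1) ∨ (T ∧ x1)) ∨ (x2 ∧ ((T ∧ x2) ∧ ¬x2)), not yet normal

Reduction:
  start: (((x2 ∧ T) ∧ x1) ∨ ((x0 ∨ T) ∧ x1)) ∨ (x2 ∧ ((T ∧ x2) ∧ ¬x2))
  [1] ((x2 ∧ x1) ∨ ((x0 ∨ T) ∧ x1)) ∨ (x2 ∧ ((T ∧ x2) ∧ ¬x2))
  [2] ((x2 ∧ x1) ∨ (T ∧ x1)) ∨ (x2 ∧ ((T ∧ x2) ∧ ¬x2))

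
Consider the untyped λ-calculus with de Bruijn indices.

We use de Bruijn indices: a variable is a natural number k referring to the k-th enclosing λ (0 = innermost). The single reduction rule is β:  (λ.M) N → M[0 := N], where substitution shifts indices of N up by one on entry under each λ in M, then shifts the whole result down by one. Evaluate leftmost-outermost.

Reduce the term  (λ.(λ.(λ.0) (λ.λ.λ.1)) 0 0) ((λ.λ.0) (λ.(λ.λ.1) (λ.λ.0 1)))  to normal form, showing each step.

  start: (λ.(λ.(λ.0) (λ.λ.λ.1)) 0 0) ((λ.λ.0) (λ.(λ.λ.1) (λ.λ.0 1)))
  step 1: (λ.(λ.0) (λ.λ.λ.1)) ((λ.λ.0) (λ.(λ.λ.1) (λ.λ.0 1))) ((λ.λ.0) (λ.(λ.λ.1) (λ.λ.0 1)))
  step 2: (λ.0) (λ.λ.λ.1) ((λ.λ.0) (λ.(λ.λ.1) (λ.λ.0 1)))
  step 3: (λ.λ.λ.1) ((λ.λ.0) (λ.(λ.λ.1) (λ.λ.0 1)))
  step 4: λ.λ.1

Answer: normal form = λ.λ.1  (in 4 steps)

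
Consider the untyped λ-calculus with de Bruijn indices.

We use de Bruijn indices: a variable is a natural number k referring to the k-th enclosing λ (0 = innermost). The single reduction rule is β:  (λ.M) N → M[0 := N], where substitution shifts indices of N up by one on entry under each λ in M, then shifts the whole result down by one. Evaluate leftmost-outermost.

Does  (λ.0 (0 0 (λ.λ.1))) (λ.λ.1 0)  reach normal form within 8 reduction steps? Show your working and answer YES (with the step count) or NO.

Answer: YES — reaches normal form λ.λ.1 in 7 ≤ 8 steps

Derivation:
  start: (λ.0 (0 0 (λ.λ.1))) (λ.λ.1 0)
  step 1: (λ.λ.1 0) ((λ.λ.1 0) (λ.λ.1 0) (λ.λ.1))
  step 2: λ.(λ.λ.1 0) (λ.λ.1 0) (λ.λ.1) 0
  step 3: λ.(λ.(λ.λ.1 0) 0) (λ.λ.1) 0
  step 4: λ.(λ.λ.1 0) (λ.λ.1) 0
  step 5: λ.(λ.(λ.λ.1) 0) 0
  step 6: λ.(λ.λ.1) 0
  step 7: λ.λ.1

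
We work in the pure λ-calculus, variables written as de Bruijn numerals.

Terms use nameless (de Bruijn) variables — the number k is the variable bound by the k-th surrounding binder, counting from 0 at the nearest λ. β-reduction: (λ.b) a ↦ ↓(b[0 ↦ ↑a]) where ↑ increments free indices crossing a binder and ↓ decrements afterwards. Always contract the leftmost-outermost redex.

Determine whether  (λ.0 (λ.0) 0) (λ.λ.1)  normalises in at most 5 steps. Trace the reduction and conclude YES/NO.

  start: (λ.0 (λ.0) 0) (λ.λ.1)
  →1  (λ.λ.1) (λ.0) (λ.λ.1)
  →2  (λ.λ.0) (λ.λ.1)
  →3  λ.0

Answer: YES — reaches normal form λ.0 in 3 ≤ 5 steps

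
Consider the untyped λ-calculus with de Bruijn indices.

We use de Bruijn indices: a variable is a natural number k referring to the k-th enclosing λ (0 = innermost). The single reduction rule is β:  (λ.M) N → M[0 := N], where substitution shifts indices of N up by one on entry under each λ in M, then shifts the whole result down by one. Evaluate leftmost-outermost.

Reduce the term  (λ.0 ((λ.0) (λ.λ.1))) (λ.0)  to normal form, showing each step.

  start: (λ.0 ((λ.0) (λ.λ.1))) (λ.0)
  [1] (λ.0) ((λ.0) (λ.λ.1))
  [2] (λ.0) (λ.λ.1)
  [3] λ.λ.1

Answer: normal form = λ.λ.1  (in 3 steps)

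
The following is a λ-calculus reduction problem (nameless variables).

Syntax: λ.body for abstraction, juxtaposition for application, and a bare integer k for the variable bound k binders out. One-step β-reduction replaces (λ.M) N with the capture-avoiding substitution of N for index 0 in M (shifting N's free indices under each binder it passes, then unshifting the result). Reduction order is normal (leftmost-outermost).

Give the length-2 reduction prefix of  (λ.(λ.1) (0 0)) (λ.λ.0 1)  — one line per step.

  start: (λ.(λ.1) (0 0)) (λ.λ.0 1)
  [1] (λ.λ.λ.0 1) ((λ.λ.0 1) (λ.λ.0 1))
  [2] λ.λ.0 1

Answer: after 2 steps: λ.λ.0 1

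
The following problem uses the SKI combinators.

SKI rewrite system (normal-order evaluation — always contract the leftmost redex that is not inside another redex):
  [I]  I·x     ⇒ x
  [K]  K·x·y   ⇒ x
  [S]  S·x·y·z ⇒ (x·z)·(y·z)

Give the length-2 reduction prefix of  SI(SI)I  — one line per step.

  start: SI(SI)I
  step 1: II(SII)
  step 2: I(SII)

Answer: after 2 steps: I(SII)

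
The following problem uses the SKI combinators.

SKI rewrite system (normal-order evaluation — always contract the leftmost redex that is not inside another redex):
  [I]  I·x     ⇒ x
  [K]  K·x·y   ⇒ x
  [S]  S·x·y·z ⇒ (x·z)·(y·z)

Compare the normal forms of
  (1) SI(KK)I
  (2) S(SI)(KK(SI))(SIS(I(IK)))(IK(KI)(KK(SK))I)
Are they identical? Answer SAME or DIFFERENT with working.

Term A:
  start: SI(KK)I
  →1  II(KKI)
  →2  I(KKI)
  →3  KKI
  →4  K

Term B:
  start: S(SI)(KK(SI))(SIS(I(IK)))(IK(KI)(KK(SK))I)
  →1  SI(SIS(I(IK)))(KK(SI)(SIS(I(IK))))(IK(KI)(KK(SK))I)
  →2  I(KK(SI)(SIS(I(IK))))(SIS(I(IK))(KK(SI)(SIS(I(IK)))))(IK(KI)(KK(SK))I)
  →3  KK(SI)(SIS(I(IK)))(SIS(I(IK))(KK(SI)(SIS(I(IK)))))(IK(KI)(KK(SK))I)
  →4  K(SIS(I(IK)))(SIS(I(IK))(KK(SI)(SIS(I(IK)))))(IK(KI)(KK(SK))I)
  →5  SIS(I(IK))(IK(KI)(KK(SK))I)
  →6  I(I(IK))(S(I(IK)))(IK(KI)(KK(SK))I)
  →7  I(IK)(S(I(IK)))(IK(KI)(KK(SK))I)
  →8  IK(S(I(IK)))(IK(KI)(KK(SK))I)
  →9  K(S(I(IK)))(IK(KI)(KK(SK))I)
  →10  S(I(IK))
  →11  S(IK)
  →12  SK

Answer: DIFFERENT — A ⇓ K, B ⇓ SK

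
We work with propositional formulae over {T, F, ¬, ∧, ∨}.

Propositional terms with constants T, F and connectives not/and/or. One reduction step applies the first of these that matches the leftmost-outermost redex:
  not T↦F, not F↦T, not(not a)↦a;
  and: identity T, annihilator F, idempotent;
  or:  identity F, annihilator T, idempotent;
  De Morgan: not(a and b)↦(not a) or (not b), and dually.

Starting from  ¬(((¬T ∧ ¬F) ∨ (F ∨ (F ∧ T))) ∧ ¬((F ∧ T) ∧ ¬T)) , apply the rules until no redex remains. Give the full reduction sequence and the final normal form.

Answer: normal form = T  (in 13 steps)

Working:
  start: ¬(((¬T ∧ ¬F) ∨ (F ∨ (F ∧ T))) ∧ ¬((F ∧ T) ∧ ¬T))
  →1  ¬((¬T ∧ ¬F) ∨ (F ∨ (F ∧ T))) ∨ ¬¬((F ∧ T) ∧ ¬T)
  →2  (¬(¬T ∧ ¬F) ∧ ¬(F ∨ (F ∧ T))) ∨ ¬¬((F ∧ T) ∧ ¬T)
  →3  ((¬¬T ∨ ¬¬F) ∧ ¬(F ∨ (F ∧ T))) ∨ ¬¬((F ∧ T) ∧ ¬T)
  →4  ((T ∨ ¬¬F) ∧ ¬(F ∨ (F ∧ T))) ∨ ¬¬((F ∧ T) ∧ ¬T)
  →5  (T ∧ ¬(F ∨ (F ∧ T))) ∨ ¬¬((F ∧ T) ∧ ¬T)
  →6  ¬(F ∨ (F ∧ T)) ∨ ¬¬((F ∧ T) ∧ ¬T)
  →7  (¬F ∧ ¬(F ∧ T)) ∨ ¬¬((F ∧ T) ∧ ¬T)
  →8  (T ∧ ¬(F ∧ T)) ∨ ¬¬((F ∧ T) ∧ ¬T)
  →9  ¬(F ∧ T) ∨ ¬¬((F ∧ T) ∧ ¬T)
  →10  (¬F ∨ ¬T) ∨ ¬¬((F ∧ T) ∧ ¬T)
  →11  (T ∨ ¬T) ∨ ¬¬((F ∧ T) ∧ ¬T)
  →12  T ∨ ¬¬((F ∧ T) ∧ ¬T)
  →13  T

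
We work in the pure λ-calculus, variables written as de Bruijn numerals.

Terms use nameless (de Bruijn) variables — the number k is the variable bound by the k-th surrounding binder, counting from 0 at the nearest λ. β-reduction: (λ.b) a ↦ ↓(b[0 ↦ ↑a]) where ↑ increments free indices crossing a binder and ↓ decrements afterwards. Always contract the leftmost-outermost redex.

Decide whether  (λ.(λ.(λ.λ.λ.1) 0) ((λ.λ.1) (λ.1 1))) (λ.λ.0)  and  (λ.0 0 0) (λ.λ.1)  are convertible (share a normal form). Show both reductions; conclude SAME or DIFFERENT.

Term A:
  start: (λ.(λ.(λ.λ.λ.1) 0) ((λ.λ.1) (λ.1 1))) (λ.λ.0)
  step 1: (λ.(λ.λ.λ.1) 0) ((λ.λ.1) (λ.(λ.λ.0) (λ.λ.0)))
  step 2: (λ.λ.λ.1) ((λ.λ.1) (λ.(λ.λ.0) (λ.λ.0)))
  step 3: λ.λ.1

Term B:
  start: (λ.0 0 0) (λ.λ.1)
  step 1: (λ.λ.1) (λ.λ.1) (λ.λ.1)
  step 2: (λ.λ.λ.1) (λ.λ.1)
  step 3: λ.λ.1

Answer: SAME — A ⇓ λ.λ.1, B ⇓ λ.λ.1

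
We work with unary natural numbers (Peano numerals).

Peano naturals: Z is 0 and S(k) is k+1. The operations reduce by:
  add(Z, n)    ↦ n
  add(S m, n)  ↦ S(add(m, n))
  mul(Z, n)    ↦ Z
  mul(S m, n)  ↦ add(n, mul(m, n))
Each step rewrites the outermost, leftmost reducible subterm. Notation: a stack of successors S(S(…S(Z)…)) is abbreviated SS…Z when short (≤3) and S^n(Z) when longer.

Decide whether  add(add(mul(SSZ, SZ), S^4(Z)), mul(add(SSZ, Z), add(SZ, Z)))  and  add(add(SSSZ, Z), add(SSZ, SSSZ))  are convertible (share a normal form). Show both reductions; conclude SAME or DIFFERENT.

Answer: SAME — A ⇓ S^8(Z), B ⇓ S^8(Z)

Working:
Term A:
  start: add(add(mul(SSZ, SZ), S^4(Z)), mul(add(SSZ, Z), add(SZ, Z)))
  [1] add(add(add(SZ, mul(SZ, SZ)), S^4(Z)), mul(add(SSZ, Z), add(SZ, Z)))
  [2] add(add(S(add(Z, mul(SZ, SZ))), S^4(Z)), mul(add(SSZ, Z), add(SZ, Z)))
  [3] add(S(add(add(Z, mul(SZ, SZ)), S^4(Z))), mul(add(SSZ, Z), add(SZ, Z)))
  [4] S(add(add(add(Z, mul(SZ, SZ)), S^4(Z)), mul(add(SSZ, Z), add(SZ, Z))))
  [5] S(add(add(mul(SZ, SZ), S^4(Z)), mul(add(SSZ, Z), add(SZ, Z))))
  [6] S(add(add(add(SZ, mul(Z, SZ)), S^4(Z)), mul(add(SSZ, Z), add(SZ, Z))))
  [7] S(add(add(S(add(Z, mul(Z, SZ))), S^4(Z)), mul(add(SSZ, Z), add(SZ, Z))))
  [8] S(add(S(add(add(Z, mul(Z, SZ)), S^4(Z))), mul(add(SSZ, Z), add(SZ, Z))))
  [9] S(S(add(add(add(Z, mul(Z, SZ)), S^4(Z)), mul(add(SSZ, Z), add(SZ, Z)))))
  [10] S(S(add(add(mul(Z, SZ), S^4(Z)), mul(add(SSZ, Z), add(SZ, Z)))))
  [11] S(S(add(add(Z, S^4(Z)), mul(add(SSZ, Z), add(SZ, Z)))))
  [12] S(S(add(S^4(Z), mul(add(SSZ, Z), add(SZ, Z)))))
  [13] S(S(S(add(SSSZ, mul(add(SSZ, Z), add(SZ, Z))))))
  [14] S(S(S(S(add(SSZ, mul(add(SSZ, Z), add(SZ, Z)))))))
  [15] S(S(S(S(S(add(SZ, mul(add(SSZ, Z), add(SZ, Z))))))))
  [16] S(S(S(S(S(S(add(Z, mul(add(SSZ, Z), add(SZ, Z)))))))))
  [17] S(S(S(S(S(S(mul(add(SSZ, Z), add(SZ, Z))))))))
  [18] S(S(S(S(S(S(mul(S(add(SZ, Z)), add(SZ, Z))))))))
  [19] S(S(S(S(S(S(add(add(SZ, Z), mul(add(SZ, Z), add(SZ, Z)))))))))
  [20] S(S(S(S(S(S(add(S(add(Z, Z)), mul(add(SZ, Z), add(SZ, Z)))))))))
  [21] S(S(S(S(S(S(S(add(add(Z, Z), mul(add(SZ, Z), add(SZ, Z))))))))))
  [22] S(S(S(S(S(S(S(add(Z, mul(add(SZ, Z), add(SZ, Z))))))))))
  [23] S(S(S(S(S(S(S(mul(add(SZ, Z), add(SZ, Z)))))))))
  [24] S(S(S(S(S(S(S(mul(S(add(Z, Z)), add(SZ, Z)))))))))
  [25] S(S(S(S(S(S(S(add(add(SZ, Z), mul(add(Z, Z), add(SZ, Z))))))))))
  [26] S(S(S(S(S(S(S(add(S(add(Z, Z)), mul(add(Z, Z), add(SZ, Z))))))))))
  [27] S(S(S(S(S(S(S(S(add(add(Z, Z), mul(add(Z, Z), add(SZ, Z)))))))))))
  [28] S(S(S(S(S(S(S(S(add(Z, mul(add(Z, Z), add(SZ, Z)))))))))))
  [29] S(S(S(S(S(S(S(S(mul(add(Z, Z), add(SZ, Z))))))))))
  [30] S(S(S(S(S(S(S(S(mul(Z, add(SZ, Z))))))))))
  [31] S^8(Z)

Term B:
  start: add(add(SSSZ, Z), add(SSZ, SSSZ))
  [1] add(S(add(SSZ, Z)), add(SSZ, SSSZ))
  [2] S(add(add(SSZ, Z), add(SSZ, SSSZ)))
  [3] S(add(S(add(SZ, Z)), add(SSZ, SSSZ)))
  [4] S(S(add(add(SZ, Z), add(SSZ, SSSZ))))
  [5] S(S(add(S(add(Z, Z)), add(SSZ, SSSZ))))
  [6] S(S(S(add(add(Z, Z), add(SSZ, SSSZ)))))
  [7] S(S(S(add(Z, add(SSZ, SSSZ)))))
  [8] S(S(S(add(SSZ, SSSZ))))
  [9] S(S(S(S(add(SZ, SSSZ)))))
  [10] S(S(S(S(S(add(Z, SSSZ))))))
  [11] S^8(Z)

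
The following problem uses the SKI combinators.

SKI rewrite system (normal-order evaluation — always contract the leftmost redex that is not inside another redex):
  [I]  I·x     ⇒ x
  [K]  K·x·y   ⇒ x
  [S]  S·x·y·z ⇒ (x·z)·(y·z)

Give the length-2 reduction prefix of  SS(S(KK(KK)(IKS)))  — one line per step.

Answer: after 2 steps: SS(S(K(KS)))

Reduction:
  start: SS(S(KK(KK)(IKS)))
  [1] SS(S(K(IKS)))
  [2] SS(S(K(KS)))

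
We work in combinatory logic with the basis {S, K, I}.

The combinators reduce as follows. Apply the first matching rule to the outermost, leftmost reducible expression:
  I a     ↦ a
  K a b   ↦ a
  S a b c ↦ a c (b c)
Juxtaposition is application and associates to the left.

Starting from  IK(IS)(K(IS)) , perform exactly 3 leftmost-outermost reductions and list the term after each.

  start: IK(IS)(K(IS))
  step 1: K(IS)(K(IS))
  step 2: IS
  step 3: S

Answer: after 3 steps: S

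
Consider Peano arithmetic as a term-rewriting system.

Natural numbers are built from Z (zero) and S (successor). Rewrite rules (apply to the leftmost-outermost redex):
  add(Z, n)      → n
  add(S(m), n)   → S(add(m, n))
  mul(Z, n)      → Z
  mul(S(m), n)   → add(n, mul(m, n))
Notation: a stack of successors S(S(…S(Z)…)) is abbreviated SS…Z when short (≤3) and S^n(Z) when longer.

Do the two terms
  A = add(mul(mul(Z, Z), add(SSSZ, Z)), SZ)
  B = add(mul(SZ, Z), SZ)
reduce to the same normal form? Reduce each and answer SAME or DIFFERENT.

Answer: SAME — A ⇓ SZ, B ⇓ SZ

Reduction:
Term A:
  start: add(mul(mul(Z, Z), add(SSSZ, Z)), SZ)
  →1  add(mul(Z, add(SSSZ, Z)), SZ)
  →2  add(Z, SZ)
  →3  SZ

Term B:
  start: add(mul(SZ, Z), SZ)
  →1  add(add(Z, mul(Z, Z)), SZ)
  →2  add(mul(Z, Z), SZ)
  →3  add(Z, SZ)
  →4  SZ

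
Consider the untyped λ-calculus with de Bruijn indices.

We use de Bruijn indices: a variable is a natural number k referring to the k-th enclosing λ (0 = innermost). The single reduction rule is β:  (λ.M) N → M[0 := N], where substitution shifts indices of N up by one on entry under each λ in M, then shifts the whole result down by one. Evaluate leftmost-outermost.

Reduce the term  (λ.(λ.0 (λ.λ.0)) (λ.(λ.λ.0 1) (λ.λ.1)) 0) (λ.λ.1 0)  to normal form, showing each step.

Answer: normal form = λ.λ.1  (in 7 steps)

Working:
  start: (λ.(λ.0 (λ.λ.0)) (λ.(λ.λ.0 1) (λ.λ.1)) 0) (λ.λ.1 0)
  →1  (λ.0 (λ.λ.0)) (λ.(λ.λ.0 1) (λ.λ.1)) (λ.λ.1 0)
  →2  (λ.(λ.λ.0 1) (λ.λ.1)) (λ.λ.0) (λ.λ.1 0)
  →3  (λ.λ.0 1) (λ.λ.1) (λ.λ.1 0)
  →4  (λ.0 (λ.λ.1)) (λ.λ.1 0)
  →5  (λ.λ.1 0) (λ.λ.1)
  →6  λ.(λ.λ.1) 0
  →7  λ.λ.1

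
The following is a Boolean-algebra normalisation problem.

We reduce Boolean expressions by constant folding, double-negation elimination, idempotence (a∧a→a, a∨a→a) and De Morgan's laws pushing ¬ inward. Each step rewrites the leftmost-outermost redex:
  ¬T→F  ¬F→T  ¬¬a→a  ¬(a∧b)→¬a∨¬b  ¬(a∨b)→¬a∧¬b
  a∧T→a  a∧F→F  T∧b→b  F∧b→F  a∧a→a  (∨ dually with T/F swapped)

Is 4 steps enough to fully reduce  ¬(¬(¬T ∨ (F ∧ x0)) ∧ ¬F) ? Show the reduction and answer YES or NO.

  start: ¬(¬(¬T ∨ (F ∧ x0)) ∧ ¬F)
  step 1: ¬¬(¬T ∨ (F ∧ x0)) ∨ ¬¬F
  step 2: (¬T ∨ (F ∧ x0)) ∨ ¬¬F
  step 3: (F ∨ (F ∧ x0)) ∨ ¬¬F
  step 4: (F ∧ x0) ∨ ¬¬F

Answer: NO — after 4 steps the term is (F ∧ x0) ∨ ¬¬F, not yet normal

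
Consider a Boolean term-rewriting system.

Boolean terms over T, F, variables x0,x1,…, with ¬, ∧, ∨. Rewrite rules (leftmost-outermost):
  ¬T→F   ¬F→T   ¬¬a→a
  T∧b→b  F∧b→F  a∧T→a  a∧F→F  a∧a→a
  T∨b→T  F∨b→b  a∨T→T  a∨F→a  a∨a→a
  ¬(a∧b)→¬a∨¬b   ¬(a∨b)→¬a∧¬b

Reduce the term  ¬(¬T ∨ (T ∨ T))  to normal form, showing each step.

  start: ¬(¬T ∨ (T ∨ T))
  →1  ¬¬T ∧ ¬(T ∨ T)
  →2  T ∧ ¬(T ∨ T)
  →3  ¬(T ∨ T)
  →4  ¬T ∧ ¬T
  →5  ¬T
  →6  F

Answer: normal form = F  (in 6 steps)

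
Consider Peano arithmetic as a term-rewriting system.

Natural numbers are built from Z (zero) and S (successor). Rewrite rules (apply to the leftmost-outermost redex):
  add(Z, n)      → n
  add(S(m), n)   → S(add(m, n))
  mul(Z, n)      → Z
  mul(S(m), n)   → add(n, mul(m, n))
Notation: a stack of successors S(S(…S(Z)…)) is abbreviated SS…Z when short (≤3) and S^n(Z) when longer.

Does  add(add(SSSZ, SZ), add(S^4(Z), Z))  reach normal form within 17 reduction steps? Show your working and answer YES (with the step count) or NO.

  start: add(add(SSSZ, SZ), add(S^4(Z), Z))
  [1] add(S(add(SSZ, SZ)), add(S^4(Z), Z))
  [2] S(add(add(SSZ, SZ), add(S^4(Z), Z)))
  [3] S(add(S(add(SZ, SZ)), add(S^4(Z), Z)))
  [4] S(S(add(add(SZ, SZ), add(S^4(Z), Z))))
  [5] S(S(add(S(add(Z, SZ)), add(S^4(Z), Z))))
  [6] S(S(S(add(add(Z, SZ), add(S^4(Z), Z)))))
  [7] S(S(S(add(SZ, add(S^4(Z), Z)))))
  [8] S(S(S(S(add(Z, add(S^4(Z), Z))))))
  [9] S(S(S(S(add(S^4(Z), Z)))))
  [10] S(S(S(S(S(add(SSSZ, Z))))))
  [11] S(S(S(S(S(S(add(SSZ, Z)))))))
  [12] S(S(S(S(S(S(S(add(SZ, Z))))))))
  [13] S(S(S(S(S(S(S(S(add(Z, Z)))))))))
  [14] S^8(Z)

Answer: YES — reaches normal form S^8(Z) in 14 ≤ 17 steps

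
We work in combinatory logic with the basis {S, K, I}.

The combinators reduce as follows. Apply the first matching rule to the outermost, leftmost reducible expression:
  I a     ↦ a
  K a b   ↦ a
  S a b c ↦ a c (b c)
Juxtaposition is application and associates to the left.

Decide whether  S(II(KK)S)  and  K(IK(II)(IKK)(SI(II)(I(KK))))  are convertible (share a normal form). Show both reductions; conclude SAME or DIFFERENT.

Term A:
  start: S(II(KK)S)
  step 1: S(I(KK)S)
  step 2: S(KKS)
  step 3: SK

Term B:
  start: K(IK(II)(IKK)(SI(II)(I(KK))))
  step 1: K(K(II)(IKK)(SI(II)(I(KK))))
  step 2: K(II(SI(II)(I(KK))))
  step 3: K(I(SI(II)(I(KK))))
  step 4: K(SI(II)(I(KK)))
  step 5: K(I(I(KK))(II(I(KK))))
  step 6: K(I(KK)(II(I(KK))))
  step 7: K(KK(II(I(KK))))
  step 8: KK

Answer: DIFFERENT — A ⇓ SK, B ⇓ KK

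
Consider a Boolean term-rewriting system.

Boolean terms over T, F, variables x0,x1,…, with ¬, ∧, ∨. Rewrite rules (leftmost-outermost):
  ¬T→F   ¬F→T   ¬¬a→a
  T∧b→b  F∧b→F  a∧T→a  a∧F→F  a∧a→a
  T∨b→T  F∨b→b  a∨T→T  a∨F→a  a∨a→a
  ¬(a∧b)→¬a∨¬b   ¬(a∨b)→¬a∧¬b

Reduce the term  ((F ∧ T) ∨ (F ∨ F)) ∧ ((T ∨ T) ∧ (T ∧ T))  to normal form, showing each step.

Answer: normal form = F  (in 4 steps)

Reduction:
  start: ((F ∧ T) ∨ (F ∨ F)) ∧ ((T ∨ T) ∧ (T ∧ T))
  →1  (F ∨ (F ∨ F)) ∧ ((T ∨ T) ∧ (T ∧ T))
  →2  (F ∨ F) ∧ ((T ∨ T) ∧ (T ∧ T))
  →3  F ∧ ((T ∨ T) ∧ (T ∧ T))
  →4  F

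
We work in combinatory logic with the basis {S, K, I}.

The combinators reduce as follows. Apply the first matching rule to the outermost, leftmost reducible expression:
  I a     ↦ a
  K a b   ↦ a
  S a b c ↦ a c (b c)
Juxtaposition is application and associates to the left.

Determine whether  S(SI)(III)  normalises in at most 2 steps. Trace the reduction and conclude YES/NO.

Answer: YES — reaches normal form S(SI)I in 2 ≤ 2 steps

Reduction:
  start: S(SI)(III)
  [1] S(SI)(II)
  [2] S(SI)I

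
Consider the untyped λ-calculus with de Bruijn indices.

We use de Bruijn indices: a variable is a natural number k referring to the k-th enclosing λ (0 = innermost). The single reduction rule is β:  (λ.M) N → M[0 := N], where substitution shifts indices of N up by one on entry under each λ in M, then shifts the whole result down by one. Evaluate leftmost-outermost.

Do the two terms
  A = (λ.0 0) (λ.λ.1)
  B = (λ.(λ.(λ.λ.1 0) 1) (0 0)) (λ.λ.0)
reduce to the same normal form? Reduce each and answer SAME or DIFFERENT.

Answer: DIFFERENT — A ⇓ λ.λ.λ.1, B ⇓ λ.λ.0

Derivation:
Term A:
  start: (λ.0 0) (λ.λ.1)
  [1] (λ.λ.1) (λ.λ.1)
  [2] λ.λ.λ.1

Term B:
  start: (λ.(λ.(λ.λ.1 0) 1) (0 0)) (λ.λ.0)
  [1] (λ.(λ.λ.1 0) (λ.λ.0)) ((λ.λ.0) (λ.λ.0))
  [2] (λ.λ.1 0) (λ.λ.0)
  [3] λ.(λ.λ.0) 0
  [4] λ.λ.0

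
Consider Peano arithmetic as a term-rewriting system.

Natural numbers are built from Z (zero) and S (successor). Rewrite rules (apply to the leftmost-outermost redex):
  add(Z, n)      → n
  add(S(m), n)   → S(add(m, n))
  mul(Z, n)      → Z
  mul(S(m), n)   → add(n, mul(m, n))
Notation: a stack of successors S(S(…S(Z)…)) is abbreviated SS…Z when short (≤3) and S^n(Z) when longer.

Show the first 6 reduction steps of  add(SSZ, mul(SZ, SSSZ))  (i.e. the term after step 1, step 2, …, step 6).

Answer: after 6 steps: S(S(S(S(add(SZ, mul(Z, SSSZ))))))

Reduction:
  start: add(SSZ, mul(SZ, SSSZ))
  →1  S(add(SZ, mul(SZ, SSSZ)))
  →2  S(S(add(Z, mul(SZ, SSSZ))))
  →3  S(S(mul(SZ, SSSZ)))
  →4  S(S(add(SSSZ, mul(Z, SSSZ))))
  →5  S(S(S(add(SSZ, mul(Z, SSSZ)))))
  →6  S(S(S(S(add(SZ, mul(Z, SSSZ))))))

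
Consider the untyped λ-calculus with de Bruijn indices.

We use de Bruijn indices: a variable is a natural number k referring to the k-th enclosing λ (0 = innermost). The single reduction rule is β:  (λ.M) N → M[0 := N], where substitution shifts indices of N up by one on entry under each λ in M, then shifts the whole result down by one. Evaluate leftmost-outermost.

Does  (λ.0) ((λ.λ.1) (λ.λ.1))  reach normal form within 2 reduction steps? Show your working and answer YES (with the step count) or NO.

  start: (λ.0) ((λ.λ.1) (λ.λ.1))
  [1] (λ.λ.1) (λ.λ.1)
  [2] λ.λ.λ.1

Answer: YES — reaches normal form λ.λ.λ.1 in 2 ≤ 2 steps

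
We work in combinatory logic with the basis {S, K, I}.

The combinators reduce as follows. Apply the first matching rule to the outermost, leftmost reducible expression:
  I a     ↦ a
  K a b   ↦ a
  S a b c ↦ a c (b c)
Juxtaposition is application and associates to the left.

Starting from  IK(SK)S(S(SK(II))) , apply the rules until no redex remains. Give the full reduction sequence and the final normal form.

Answer: normal form = SK(S(SKI))  (in 3 steps)

Working:
  start: IK(SK)S(S(SK(II)))
  →1  K(SK)S(S(SK(II)))
  →2  SK(S(SK(II)))
  →3  SK(S(SKI))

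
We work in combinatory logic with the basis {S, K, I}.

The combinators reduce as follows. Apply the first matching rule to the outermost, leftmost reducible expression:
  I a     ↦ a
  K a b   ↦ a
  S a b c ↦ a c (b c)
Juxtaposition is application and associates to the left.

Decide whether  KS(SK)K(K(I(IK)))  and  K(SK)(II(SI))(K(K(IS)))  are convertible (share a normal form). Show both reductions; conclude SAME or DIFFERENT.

Term A:
  start: KS(SK)K(K(I(IK)))
  [1] SK(K(I(IK)))
  [2] SK(K(IK))
  [3] SK(KK)

Term B:
  start: K(SK)(II(SI))(K(K(IS)))
  [1] SK(K(K(IS)))
  [2] SK(K(KS))

Answer: DIFFERENT — A ⇓ SK(KK), B ⇓ SK(K(KS))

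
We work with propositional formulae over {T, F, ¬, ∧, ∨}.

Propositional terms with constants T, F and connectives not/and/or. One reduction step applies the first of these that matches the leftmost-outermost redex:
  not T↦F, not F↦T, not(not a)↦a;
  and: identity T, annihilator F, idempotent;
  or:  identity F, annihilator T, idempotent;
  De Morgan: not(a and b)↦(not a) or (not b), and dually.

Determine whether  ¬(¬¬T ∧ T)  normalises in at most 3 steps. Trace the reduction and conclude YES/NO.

  start: ¬(¬¬T ∧ T)
  [1] ¬¬¬T ∨ ¬T
  [2] ¬T ∨ ¬T
  [3] ¬T

Answer: NO — after 3 steps the term is ¬T, not yet normal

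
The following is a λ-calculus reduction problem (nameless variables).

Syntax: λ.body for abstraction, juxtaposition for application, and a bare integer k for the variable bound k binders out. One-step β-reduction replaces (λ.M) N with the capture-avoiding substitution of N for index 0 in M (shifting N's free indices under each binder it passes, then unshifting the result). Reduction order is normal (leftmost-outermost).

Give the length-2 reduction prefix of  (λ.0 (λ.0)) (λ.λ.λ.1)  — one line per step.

Answer: after 2 steps: λ.λ.1

Derivation:
  start: (λ.0 (λ.0)) (λ.λ.λ.1)
  →1  (λ.λ.λ.1) (λ.0)
  →2  λ.λ.1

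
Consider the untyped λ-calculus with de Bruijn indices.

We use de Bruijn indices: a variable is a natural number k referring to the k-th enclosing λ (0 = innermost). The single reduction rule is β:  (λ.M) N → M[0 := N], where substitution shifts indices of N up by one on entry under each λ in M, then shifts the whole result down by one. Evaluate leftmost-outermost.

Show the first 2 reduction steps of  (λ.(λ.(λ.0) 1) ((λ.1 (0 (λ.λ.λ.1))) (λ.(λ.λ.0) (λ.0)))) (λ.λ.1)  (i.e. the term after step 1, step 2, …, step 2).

Answer: after 2 steps: (λ.0) (λ.λ.1)

Derivation:
  start: (λ.(λ.(λ.0) 1) ((λ.1 (0 (λ.λ.λ.1))) (λ.(λ.λ.0) (λ.0)))) (λ.λ.1)
  step 1: (λ.(λ.0) (λ.λ.1)) ((λ.(λ.λ.1) (0 (λ.λ.λ.1))) (λ.(λ.λ.0) (λ.0)))
  step 2: (λ.0) (λ.λ.1)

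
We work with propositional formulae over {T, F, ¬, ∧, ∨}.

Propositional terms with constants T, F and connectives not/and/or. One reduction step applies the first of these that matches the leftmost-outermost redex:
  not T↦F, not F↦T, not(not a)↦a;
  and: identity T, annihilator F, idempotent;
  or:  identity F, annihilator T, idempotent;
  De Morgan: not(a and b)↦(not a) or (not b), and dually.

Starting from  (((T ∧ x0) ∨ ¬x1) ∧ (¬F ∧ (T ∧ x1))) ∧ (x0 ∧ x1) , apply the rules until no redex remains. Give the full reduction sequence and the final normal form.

Answer: normal form = ((x0 ∨ ¬x1) ∧ x1) ∧ (x0 ∧ x1)  (in 4 steps)

Derivation:
  start: (((T ∧ x0) ∨ ¬x1) ∧ (¬F ∧ (T ∧ x1))) ∧ (x0 ∧ x1)
  [1] ((x0 ∨ ¬x1) ∧ (¬F ∧ (T ∧ x1))) ∧ (x0 ∧ x1)
  [2] ((x0 ∨ ¬x1) ∧ (T ∧ (T ∧ x1))) ∧ (x0 ∧ x1)
  [3] ((x0 ∨ ¬x1) ∧ (T ∧ x1)) ∧ (x0 ∧ x1)
  [4] ((x0 ∨ ¬x1) ∧ x1) ∧ (x0 ∧ x1)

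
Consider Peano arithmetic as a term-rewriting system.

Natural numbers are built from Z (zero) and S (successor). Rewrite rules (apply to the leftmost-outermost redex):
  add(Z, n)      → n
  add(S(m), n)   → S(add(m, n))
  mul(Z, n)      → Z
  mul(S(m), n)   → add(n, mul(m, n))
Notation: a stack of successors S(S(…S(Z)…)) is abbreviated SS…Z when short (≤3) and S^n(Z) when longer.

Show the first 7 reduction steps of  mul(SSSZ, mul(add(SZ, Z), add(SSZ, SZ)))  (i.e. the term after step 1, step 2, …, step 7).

Answer: after 7 steps: S(add(add(S(add(Z, SZ)), mul(add(Z, Z), add(SSZ, SZ))), mul(SSZ, mul(add(SZ, Z), add(SSZ, SZ)))))

Working:
  start: mul(SSSZ, mul(add(SZ, Z), add(SSZ, SZ)))
  →1  add(mul(add(SZ, Z), add(SSZ, SZ)), mul(SSZ, mul(add(SZ, Z), add(SSZ, SZ))))
  →2  add(mul(S(add(Z, Z)), add(SSZ, SZ)), mul(SSZ, mul(add(SZ, Z), add(SSZ, SZ))))
  →3  add(add(add(SSZ, SZ), mul(add(Z, Z), add(SSZ, SZ))), mul(SSZ, mul(add(SZ, Z), add(SSZ, SZ))))
  →4  add(add(S(add(SZ, SZ)), mul(add(Z, Z), add(SSZ, SZ))), mul(SSZ, mul(add(SZ, Z), add(SSZ, SZ))))
  →5  add(S(add(add(SZ, SZ), mul(add(Z, Z), add(SSZ, SZ)))), mul(SSZ, mul(add(SZ, Z), add(SSZ, SZ))))
  →6  S(add(add(add(SZ, SZ), mul(add(Z, Z), add(SSZ, SZ))), mul(SSZ, mul(add(SZ, Z), add(SSZ, SZ)))))
  →7  S(add(add(S(add(Z, SZ)), mul(add(Z, Z), add(SSZ, SZ))), mul(SSZ, mul(add(SZ, Z), add(SSZ, SZ)))))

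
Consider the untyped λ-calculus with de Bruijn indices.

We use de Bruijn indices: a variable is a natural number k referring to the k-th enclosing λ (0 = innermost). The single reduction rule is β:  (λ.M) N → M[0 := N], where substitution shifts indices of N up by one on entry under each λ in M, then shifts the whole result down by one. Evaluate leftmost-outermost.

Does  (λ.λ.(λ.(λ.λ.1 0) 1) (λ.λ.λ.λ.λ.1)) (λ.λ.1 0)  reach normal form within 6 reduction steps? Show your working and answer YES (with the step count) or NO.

Answer: YES — reaches normal form λ.λ.1 0 in 3 ≤ 6 steps

Working:
  start: (λ.λ.(λ.(λ.λ.1 0) 1) (λ.λ.λ.λ.λ.1)) (λ.λ.1 0)
  →1  λ.(λ.(λ.λ.1 0) 1) (λ.λ.λ.λ.λ.1)
  →2  λ.(λ.λ.1 0) 0
  →3  λ.λ.1 0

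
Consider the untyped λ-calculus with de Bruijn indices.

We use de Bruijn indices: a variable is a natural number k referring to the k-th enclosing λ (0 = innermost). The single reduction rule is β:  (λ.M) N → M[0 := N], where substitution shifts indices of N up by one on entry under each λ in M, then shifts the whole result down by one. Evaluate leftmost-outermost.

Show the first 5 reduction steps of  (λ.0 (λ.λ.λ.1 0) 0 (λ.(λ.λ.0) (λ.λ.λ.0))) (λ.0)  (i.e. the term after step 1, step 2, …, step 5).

Answer: after 5 steps: λ.(λ.λ.0) (λ.λ.λ.0)

Working:
  start: (λ.0 (λ.λ.λ.1 0) 0 (λ.(λ.λ.0) (λ.λ.λ.0))) (λ.0)
  [1] (λ.0) (λ.λ.λ.1 0) (λ.0) (λ.(λ.λ.0) (λ.λ.λ.0))
  [2] (λ.λ.λ.1 0) (λ.0) (λ.(λ.λ.0) (λ.λ.λ.0))
  [3] (λ.λ.1 0) (λ.(λ.λ.0) (λ.λ.λ.0))
  [4] λ.(λ.(λ.λ.0) (λ.λ.λ.0)) 0
  [5] λ.(λ.λ.0) (λ.λ.λ.0)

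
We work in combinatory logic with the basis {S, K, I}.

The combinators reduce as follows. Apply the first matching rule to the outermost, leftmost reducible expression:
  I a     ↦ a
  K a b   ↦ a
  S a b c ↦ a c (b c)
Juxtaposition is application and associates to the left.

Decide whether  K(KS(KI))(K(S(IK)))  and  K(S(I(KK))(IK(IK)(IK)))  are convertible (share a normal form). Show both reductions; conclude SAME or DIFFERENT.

Term A:
  start: K(KS(KI))(K(S(IK)))
  →1  KS(KI)
  →2  S

Term B:
  start: K(S(I(KK))(IK(IK)(IK)))
  →1  K(S(KK)(IK(IK)(IK)))
  →2  K(S(KK)(K(IK)(IK)))
  →3  K(S(KK)(IK))
  →4  K(S(KK)K)

Answer: DIFFERENT — A ⇓ S, B ⇓ K(S(KK)K)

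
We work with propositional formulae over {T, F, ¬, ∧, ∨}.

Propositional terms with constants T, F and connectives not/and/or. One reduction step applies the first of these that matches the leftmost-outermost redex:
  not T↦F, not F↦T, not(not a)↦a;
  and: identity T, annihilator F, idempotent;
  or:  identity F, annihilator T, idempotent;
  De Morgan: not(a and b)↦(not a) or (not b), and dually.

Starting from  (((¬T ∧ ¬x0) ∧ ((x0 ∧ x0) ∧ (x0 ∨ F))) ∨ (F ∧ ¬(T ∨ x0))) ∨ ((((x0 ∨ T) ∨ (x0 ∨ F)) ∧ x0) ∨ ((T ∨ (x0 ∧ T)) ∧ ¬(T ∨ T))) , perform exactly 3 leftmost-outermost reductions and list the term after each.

  start: (((¬T ∧ ¬x0) ∧ ((x0 ∧ x0) ∧ (x0 ∨ F))) ∨ (F ∧ ¬(T ∨ x0))) ∨ ((((x0 ∨ T) ∨ (x0 ∨ F)) ∧ x0) ∨ ((T ∨ (x0 ∧ T)) ∧ ¬(T ∨ T)))
  step 1: (((F ∧ ¬x0) ∧ ((x0 ∧ x0) ∧ (x0 ∨ F))) ∨ (F ∧ ¬(T ∨ x0))) ∨ ((((x0 ∨ T) ∨ (x0 ∨ F)) ∧ x0) ∨ ((T ∨ (x0 ∧ T)) ∧ ¬(T ∨ T)))
  step 2: ((F ∧ ((x0 ∧ x0) ∧ (x0 ∨ F))) ∨ (F ∧ ¬(T ∨ x0))) ∨ ((((x0 ∨ T) ∨ (x0 ∨ F)) ∧ x0) ∨ ((T ∨ (x0 ∧ T)) ∧ ¬(T ∨ T)))
  step 3: (F ∨ (F ∧ ¬(T ∨ x0))) ∨ ((((x0 ∨ T) ∨ (x0 ∨ F)) ∧ x0) ∨ ((T ∨ (x0 ∧ T)) ∧ ¬(T ∨ T)))

Answer: after 3 steps: (F ∨ (F ∧ ¬(T ∨ x0))) ∨ ((((x0 ∨ T) ∨ (x0 ∨ F)) ∧ x0) ∨ ((T ∨ (x0 ∧ T)) ∧ ¬(T ∨ T)))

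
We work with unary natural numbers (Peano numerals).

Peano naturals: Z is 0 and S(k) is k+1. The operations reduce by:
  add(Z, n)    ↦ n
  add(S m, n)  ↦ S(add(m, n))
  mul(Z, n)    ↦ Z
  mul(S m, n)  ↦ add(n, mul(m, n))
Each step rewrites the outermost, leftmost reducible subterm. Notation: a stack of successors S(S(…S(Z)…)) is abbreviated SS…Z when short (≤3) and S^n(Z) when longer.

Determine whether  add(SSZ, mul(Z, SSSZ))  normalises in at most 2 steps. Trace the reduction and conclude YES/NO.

  start: add(SSZ, mul(Z, SSSZ))
  step 1: S(add(SZ, mul(Z, SSSZ)))
  step 2: S(S(add(Z, mul(Z, SSSZ))))

Answer: NO — after 2 steps the term is S(S(add(Z, mul(Z, SSSZ)))), not yet normal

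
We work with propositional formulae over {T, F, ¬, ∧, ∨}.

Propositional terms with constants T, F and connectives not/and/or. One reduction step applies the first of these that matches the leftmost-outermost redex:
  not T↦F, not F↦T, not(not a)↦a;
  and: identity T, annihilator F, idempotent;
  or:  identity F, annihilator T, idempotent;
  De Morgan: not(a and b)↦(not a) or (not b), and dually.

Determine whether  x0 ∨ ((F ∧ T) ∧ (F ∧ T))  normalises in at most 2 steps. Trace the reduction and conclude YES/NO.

Answer: NO — after 2 steps the term is x0 ∨ F, not yet normal

Working:
  start: x0 ∨ ((F ∧ T) ∧ (F ∧ T))
  →1  x0 ∨ (F ∧ T)
  →2  x0 ∨ F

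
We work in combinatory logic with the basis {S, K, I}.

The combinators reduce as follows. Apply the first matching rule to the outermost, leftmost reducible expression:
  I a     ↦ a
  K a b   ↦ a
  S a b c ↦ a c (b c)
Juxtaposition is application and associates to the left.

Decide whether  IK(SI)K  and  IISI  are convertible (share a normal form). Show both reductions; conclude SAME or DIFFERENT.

Term A:
  start: IK(SI)K
  step 1: K(SI)K
  step 2: SI

Term B:
  start: IISI
  step 1: ISI
  step 2: SI

Answer: SAME — A ⇓ SI, B ⇓ SI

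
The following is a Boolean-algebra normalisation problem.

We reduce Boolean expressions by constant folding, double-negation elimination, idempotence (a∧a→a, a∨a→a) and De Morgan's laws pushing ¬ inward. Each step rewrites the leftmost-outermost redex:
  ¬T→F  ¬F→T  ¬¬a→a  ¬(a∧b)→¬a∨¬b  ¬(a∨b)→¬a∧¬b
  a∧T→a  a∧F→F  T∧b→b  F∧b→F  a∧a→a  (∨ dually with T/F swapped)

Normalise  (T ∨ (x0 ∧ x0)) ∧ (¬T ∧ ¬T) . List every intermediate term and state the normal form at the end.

  start: (T ∨ (x0 ∧ x0)) ∧ (¬T ∧ ¬T)
  [1] T ∧ (¬T ∧ ¬T)
  [2] ¬T ∧ ¬T
  [3] ¬T
  [4] F

Answer: normal form = F  (in 4 steps)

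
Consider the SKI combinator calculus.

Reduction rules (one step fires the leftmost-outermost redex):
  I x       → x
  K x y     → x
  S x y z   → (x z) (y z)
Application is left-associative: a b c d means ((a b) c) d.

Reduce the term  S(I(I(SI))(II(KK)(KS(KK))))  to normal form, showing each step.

  start: S(I(I(SI))(II(KK)(KS(KK))))
  [1] S(I(SI)(II(KK)(KS(KK))))
  [2] S(SI(II(KK)(KS(KK))))
  [3] S(SI(I(KK)(KS(KK))))
  [4] S(SI(KK(KS(KK))))
  [5] S(SIK)

Answer: normal form = S(SIK)  (in 5 steps)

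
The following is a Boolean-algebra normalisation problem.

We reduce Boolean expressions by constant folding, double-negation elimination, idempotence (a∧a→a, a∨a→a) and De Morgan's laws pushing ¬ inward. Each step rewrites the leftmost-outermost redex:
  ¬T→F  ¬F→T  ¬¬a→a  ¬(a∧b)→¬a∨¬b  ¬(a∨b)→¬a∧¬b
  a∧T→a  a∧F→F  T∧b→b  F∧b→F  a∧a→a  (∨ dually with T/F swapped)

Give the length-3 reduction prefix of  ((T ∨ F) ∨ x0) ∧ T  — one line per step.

Answer: after 3 steps: T

Derivation:
  start: ((T ∨ F) ∨ x0) ∧ T
  step 1: (T ∨ F) ∨ x0
  step 2: T ∨ x0
  step 3: T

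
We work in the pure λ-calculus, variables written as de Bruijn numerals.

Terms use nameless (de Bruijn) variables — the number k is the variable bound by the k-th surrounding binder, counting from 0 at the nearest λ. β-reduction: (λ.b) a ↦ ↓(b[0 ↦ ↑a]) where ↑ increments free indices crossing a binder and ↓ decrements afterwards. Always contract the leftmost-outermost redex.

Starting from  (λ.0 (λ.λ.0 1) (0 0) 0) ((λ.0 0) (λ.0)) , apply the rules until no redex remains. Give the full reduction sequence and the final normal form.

Answer: normal form = λ.0  (in 14 steps)

Derivation:
  start: (λ.0 (λ.λ.0 1) (0 0) 0) ((λ.0 0) (λ.0))
  →1  (λ.0 0) (λ.0) (λ.λ.0 1) ((λ.0 0) (λ.0) ((λ.0 0) (λ.0))) ((λ.0 0) (λ.0))
  →2  (λ.0) (λ.0) (λ.λ.0 1) ((λ.0 0) (λ.0) ((λ.0 0) (λ.0))) ((λ.0 0) (λ.0))
  →3  (λ.0) (λ.λ.0 1) ((λ.0 0) (λ.0) ((λ.0 0) (λ.0))) ((λ.0 0) (λ.0))
  →4  (λ.λ.0 1) ((λ.0 0) (λ.0) ((λ.0 0) (λ.0))) ((λ.0 0) (λ.0))
  →5  (λ.0 ((λ.0 0) (λ.0) ((λ.0 0) (λ.0)))) ((λ.0 0) (λ.0))
  →6  (λ.0 0) (λ.0) ((λ.0 0) (λ.0) ((λ.0 0) (λ.0)))
  →7  (λ.0) (λ.0) ((λ.0 0) (λ.0) ((λ.0 0) (λ.0)))
  →8  (λ.0) ((λ.0 0) (λ.0) ((λ.0 0) (λ.0)))
  →9  (λ.0 0) (λ.0) ((λ.0 0) (λ.0))
  →10  (λ.0) (λ.0) ((λ.0 0) (λ.0))
  →11  (λ.0) ((λ.0 0) (λ.0))
  →12  (λ.0 0) (λ.0)
  →13  (λ.0) (λ.0)
  →14  λ.0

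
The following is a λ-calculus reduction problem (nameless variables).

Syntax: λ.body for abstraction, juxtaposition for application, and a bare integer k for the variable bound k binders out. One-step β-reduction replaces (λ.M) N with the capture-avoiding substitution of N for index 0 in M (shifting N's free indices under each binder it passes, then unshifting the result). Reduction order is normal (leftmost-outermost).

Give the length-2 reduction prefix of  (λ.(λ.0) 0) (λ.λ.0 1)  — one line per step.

  start: (λ.(λ.0) 0) (λ.λ.0 1)
  step 1: (λ.0) (λ.λ.0 1)
  step 2: λ.λ.0 1

Answer: after 2 steps: λ.λ.0 1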